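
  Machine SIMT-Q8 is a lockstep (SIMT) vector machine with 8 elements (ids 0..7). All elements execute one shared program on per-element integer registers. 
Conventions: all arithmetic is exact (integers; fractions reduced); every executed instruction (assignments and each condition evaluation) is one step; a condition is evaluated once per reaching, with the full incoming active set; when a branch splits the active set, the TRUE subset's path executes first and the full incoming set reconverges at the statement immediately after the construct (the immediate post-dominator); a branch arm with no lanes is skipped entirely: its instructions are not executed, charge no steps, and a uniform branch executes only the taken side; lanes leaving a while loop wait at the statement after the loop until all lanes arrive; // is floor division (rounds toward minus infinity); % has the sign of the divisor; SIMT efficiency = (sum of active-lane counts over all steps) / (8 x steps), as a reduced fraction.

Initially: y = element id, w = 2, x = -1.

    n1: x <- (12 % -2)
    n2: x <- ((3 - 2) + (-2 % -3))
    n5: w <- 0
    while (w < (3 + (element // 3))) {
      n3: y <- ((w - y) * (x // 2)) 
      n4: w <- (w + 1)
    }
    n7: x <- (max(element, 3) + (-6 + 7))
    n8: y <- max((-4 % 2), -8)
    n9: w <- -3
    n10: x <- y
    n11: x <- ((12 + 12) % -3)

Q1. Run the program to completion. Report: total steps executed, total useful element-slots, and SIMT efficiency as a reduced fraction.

Answer: 24 steps, 165 useful, 55/64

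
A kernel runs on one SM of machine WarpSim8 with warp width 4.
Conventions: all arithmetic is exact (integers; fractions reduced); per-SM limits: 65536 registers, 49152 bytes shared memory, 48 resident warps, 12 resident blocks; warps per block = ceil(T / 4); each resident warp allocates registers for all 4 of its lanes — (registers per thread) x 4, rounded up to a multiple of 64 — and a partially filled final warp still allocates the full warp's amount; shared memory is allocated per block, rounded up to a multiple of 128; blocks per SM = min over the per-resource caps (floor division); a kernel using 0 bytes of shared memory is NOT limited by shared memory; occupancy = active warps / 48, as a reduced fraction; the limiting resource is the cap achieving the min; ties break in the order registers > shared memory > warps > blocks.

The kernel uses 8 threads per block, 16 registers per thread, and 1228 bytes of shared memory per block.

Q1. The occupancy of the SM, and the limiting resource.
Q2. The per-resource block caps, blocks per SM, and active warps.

Answer: occupancy 1/2, limited by blocks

registers: 512 blocks
shared memory: 38 blocks
warps: 24 blocks
blocks: 12 blocks

Answer: 12 blocks, 24 active warps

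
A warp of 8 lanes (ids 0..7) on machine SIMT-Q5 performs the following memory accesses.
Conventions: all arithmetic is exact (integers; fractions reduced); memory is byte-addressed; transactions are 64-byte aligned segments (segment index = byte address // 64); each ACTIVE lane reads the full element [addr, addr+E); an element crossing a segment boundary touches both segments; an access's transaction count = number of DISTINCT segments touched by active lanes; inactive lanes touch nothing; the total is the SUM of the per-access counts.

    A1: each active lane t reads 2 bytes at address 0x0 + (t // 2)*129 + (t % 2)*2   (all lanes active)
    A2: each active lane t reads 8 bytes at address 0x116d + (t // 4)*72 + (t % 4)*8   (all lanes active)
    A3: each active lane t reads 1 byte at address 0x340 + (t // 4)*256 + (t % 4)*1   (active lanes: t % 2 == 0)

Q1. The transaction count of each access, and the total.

A1: 4 transactions
A2: 3 transactions
A3: 2 transactions

Answer: 4,3,2; total 9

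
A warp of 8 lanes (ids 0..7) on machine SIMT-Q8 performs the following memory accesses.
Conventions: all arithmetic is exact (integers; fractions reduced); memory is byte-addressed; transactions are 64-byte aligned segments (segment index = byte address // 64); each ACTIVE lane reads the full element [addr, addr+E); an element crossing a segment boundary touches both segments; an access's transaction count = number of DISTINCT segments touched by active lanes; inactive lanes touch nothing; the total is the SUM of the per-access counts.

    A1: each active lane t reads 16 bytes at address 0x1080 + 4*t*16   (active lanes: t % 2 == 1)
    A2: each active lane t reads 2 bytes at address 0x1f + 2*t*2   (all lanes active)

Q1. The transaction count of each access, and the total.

A1: 4 transactions
A2: 1 transaction

Answer: 4,1; total 5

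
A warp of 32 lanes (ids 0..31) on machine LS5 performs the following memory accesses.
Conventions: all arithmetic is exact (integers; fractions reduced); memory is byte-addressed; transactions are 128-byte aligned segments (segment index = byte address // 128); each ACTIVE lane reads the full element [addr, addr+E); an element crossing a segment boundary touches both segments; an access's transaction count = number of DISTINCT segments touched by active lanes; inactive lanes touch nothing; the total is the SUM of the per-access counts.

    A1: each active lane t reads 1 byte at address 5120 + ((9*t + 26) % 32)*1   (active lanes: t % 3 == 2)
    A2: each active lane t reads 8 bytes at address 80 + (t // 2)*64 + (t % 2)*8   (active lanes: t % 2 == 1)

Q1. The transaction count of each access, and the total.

A1: 1 transaction
A2: 9 transactions

Answer: 1,9; total 10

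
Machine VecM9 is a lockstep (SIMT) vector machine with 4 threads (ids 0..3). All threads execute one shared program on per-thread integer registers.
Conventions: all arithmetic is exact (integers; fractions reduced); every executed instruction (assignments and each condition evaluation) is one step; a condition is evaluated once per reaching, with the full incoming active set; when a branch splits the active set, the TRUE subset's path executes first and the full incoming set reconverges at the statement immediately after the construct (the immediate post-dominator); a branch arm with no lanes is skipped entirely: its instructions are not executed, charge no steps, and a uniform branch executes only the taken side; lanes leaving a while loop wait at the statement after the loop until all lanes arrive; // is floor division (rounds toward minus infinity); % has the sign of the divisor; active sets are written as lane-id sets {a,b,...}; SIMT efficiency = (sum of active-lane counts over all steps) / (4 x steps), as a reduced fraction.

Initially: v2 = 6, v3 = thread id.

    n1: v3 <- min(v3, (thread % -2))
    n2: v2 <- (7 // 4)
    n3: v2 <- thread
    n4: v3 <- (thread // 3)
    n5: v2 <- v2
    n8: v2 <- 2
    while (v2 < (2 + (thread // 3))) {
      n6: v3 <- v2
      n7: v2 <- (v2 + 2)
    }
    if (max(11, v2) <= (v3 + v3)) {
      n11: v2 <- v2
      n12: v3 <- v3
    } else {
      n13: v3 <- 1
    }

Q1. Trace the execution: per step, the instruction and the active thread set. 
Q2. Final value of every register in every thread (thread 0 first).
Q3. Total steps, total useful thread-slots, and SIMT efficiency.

step 0: v3 <- min(v3, (thread % -2)) {0,1,2,3}
step 1: v2 <- (7 // 4)               {0,1,2,3}
step 2: v2 <- thread                 {0,1,2,3}
step 3: v3 <- (thread // 3)          {0,1,2,3}
step 4: v2 <- v2                     {0,1,2,3}
step 5: v2 <- 2                      {0,1,2,3}
step 6: eval (v2 < (2 + (thread // 3))) {0,1,2,3}
step 7: v3 <- v2                     {3}
step 8: v2 <- (v2 + 2)               {3}
step 9: eval (v2 < (2 + (thread // 3))) {3}
step 10: eval (max(11, v2) <= (v3 + v3)) {0,1,2,3}
step 11: v3 <- 1                      {0,1,2,3}

Answer: 12 steps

v2: 2,2,2,4
v3: 1,1,1,1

steps = 12; useful = 39; efficiency = 39/48 = 13/16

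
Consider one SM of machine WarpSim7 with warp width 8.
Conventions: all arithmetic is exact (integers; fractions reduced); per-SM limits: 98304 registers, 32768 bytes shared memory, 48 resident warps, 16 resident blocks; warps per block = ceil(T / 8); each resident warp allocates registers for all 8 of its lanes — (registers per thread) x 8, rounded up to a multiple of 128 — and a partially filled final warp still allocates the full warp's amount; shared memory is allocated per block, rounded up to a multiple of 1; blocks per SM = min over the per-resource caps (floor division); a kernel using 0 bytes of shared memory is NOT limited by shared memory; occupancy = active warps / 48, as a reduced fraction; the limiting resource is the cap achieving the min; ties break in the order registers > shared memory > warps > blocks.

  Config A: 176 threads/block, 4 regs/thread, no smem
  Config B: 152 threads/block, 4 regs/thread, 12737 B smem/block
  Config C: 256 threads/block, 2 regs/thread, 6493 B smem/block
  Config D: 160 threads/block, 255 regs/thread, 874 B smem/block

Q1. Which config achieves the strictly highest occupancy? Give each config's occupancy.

occupancies: A 11/12, B 19/24, C 2/3, D 5/6

Answer: A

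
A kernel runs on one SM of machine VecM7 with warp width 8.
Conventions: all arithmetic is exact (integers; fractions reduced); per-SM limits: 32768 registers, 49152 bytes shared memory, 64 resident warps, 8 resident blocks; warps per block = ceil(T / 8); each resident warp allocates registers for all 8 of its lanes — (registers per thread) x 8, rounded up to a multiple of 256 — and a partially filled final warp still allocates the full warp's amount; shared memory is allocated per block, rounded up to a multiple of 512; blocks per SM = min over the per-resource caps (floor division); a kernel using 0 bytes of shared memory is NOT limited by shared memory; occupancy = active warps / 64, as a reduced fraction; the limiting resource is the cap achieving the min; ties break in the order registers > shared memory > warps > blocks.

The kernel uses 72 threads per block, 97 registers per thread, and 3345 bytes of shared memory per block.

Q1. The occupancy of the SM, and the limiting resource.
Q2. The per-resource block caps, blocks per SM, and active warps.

Answer: occupancy 27/64, limited by registers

registers: 3 blocks
shared memory: 13 blocks
warps: 7 blocks
blocks: 8 blocks

Answer: 3 blocks, 27 active warps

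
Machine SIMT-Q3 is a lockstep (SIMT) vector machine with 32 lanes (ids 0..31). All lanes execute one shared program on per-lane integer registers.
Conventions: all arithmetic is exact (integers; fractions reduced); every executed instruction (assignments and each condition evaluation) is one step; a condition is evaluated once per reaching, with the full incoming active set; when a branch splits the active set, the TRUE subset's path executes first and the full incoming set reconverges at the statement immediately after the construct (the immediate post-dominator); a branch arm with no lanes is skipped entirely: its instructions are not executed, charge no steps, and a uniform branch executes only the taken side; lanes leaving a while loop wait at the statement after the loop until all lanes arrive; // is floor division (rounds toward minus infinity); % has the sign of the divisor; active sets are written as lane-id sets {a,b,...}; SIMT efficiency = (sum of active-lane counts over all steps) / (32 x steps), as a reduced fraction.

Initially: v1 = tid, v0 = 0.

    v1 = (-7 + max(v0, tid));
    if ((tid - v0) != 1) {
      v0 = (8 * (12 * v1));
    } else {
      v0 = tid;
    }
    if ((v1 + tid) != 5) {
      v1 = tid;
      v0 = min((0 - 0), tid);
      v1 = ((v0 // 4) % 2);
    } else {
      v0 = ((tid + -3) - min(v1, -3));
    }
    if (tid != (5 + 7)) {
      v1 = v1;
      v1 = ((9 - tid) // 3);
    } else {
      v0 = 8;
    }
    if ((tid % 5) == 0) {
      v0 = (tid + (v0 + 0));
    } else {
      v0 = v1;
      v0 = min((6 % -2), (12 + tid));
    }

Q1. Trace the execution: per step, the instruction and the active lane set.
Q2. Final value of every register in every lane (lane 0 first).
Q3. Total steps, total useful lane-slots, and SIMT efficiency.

step 0: v1 <- (-7 + max(v0, tid))    {0,1,2,3,4,5,6,7,8,9,10,11,12,13,14,15,16,17,18,19,20,21,22,23,24,25,26,27,28,29,30,31}
step 1: eval ((tid - v0) != 1)       {0,1,2,3,4,5,6,7,8,9,10,11,12,13,14,15,16,17,18,19,20,21,22,23,24,25,26,27,28,29,30,31}
step 2: v0 <- (8 * (12 * v1))        {0,2,3,4,5,6,7,8,9,10,11,12,13,14,15,16,17,18,19,20,21,22,23,24,25,26,27,28,29,30,31}
step 3: v0 <- tid                    {1}
step 4: eval ((v1 + tid) != 5)       {0,1,2,3,4,5,6,7,8,9,10,11,12,13,14,15,16,17,18,19,20,21,22,23,24,25,26,27,28,29,30,31}
step 5: v1 <- tid                    {0,1,2,3,4,5,7,8,9,10,11,12,13,14,15,16,17,18,19,20,21,22,23,24,25,26,27,28,29,30,31}
step 6: v0 <- min((0 - 0), tid)      {0,1,2,3,4,5,7,8,9,10,11,12,13,14,15,16,17,18,19,20,21,22,23,24,25,26,27,28,29,30,31}
step 7: v1 <- ((v0 // 4) % 2)        {0,1,2,3,4,5,7,8,9,10,11,12,13,14,15,16,17,18,19,20,21,22,23,24,25,26,27,28,29,30,31}
step 8: v0 <- ((tid + -3) - min(v1, -3)) {6}
step 9: eval (tid != (5 + 7))        {0,1,2,3,4,5,6,7,8,9,10,11,12,13,14,15,16,17,18,19,20,21,22,23,24,25,26,27,28,29,30,31}
step 10: v1 <- v1                     {0,1,2,3,4,5,6,7,8,9,10,11,13,14,15,16,17,18,19,20,21,22,23,24,25,26,27,28,29,30,31}
step 11: v1 <- ((9 - tid) // 3)       {0,1,2,3,4,5,6,7,8,9,10,11,13,14,15,16,17,18,19,20,21,22,23,24,25,26,27,28,29,30,31}
step 12: v0 <- 8                      {12}
step 13: eval ((tid % 5) == 0)        {0,1,2,3,4,5,6,7,8,9,10,11,12,13,14,15,16,17,18,19,20,21,22,23,24,25,26,27,28,29,30,31}
step 14: v0 <- (tid + (v0 + 0))       {0,5,10,15,20,25,30}
step 15: v0 <- v1                     {1,2,3,4,6,7,8,9,11,12,13,14,16,17,18,19,21,22,23,24,26,27,28,29,31}
step 16: v0 <- min((6 % -2), (12 + tid)) {1,2,3,4,6,7,8,9,11,12,13,14,16,17,18,19,21,22,23,24,26,27,28,29,31}

Answer: 17 steps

v1: 3,2,2,2,1,1,1,0,0,0,-1,-1,0,-2,-2,-2,-3,-3,-3,-4,-4,-4,-5,-5,-5,-6,-6,-6,-7,-7,-7,-8
v0: 0,0,0,0,0,5,0,0,0,0,10,0,0,0,0,15,0,0,0,0,20,0,0,0,0,25,0,0,0,0,30,0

steps = 17; useful = 406; efficiency = 406/544 = 203/272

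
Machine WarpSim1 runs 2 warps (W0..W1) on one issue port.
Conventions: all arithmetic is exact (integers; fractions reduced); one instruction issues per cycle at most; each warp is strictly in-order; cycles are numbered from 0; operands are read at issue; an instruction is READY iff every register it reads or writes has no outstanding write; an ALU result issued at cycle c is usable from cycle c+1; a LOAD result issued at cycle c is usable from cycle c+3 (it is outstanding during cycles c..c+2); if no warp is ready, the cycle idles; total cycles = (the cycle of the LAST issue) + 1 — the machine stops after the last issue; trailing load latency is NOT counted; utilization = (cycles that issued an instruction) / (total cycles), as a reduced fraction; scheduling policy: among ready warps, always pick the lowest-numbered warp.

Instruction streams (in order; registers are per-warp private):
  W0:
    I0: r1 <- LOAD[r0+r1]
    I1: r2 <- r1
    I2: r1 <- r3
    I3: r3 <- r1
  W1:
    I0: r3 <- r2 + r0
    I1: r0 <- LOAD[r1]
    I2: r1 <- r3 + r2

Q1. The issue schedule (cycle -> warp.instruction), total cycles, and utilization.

cycle 0: W0.I0
cycle 1: W1.I0
cycle 2: W1.I1
cycle 3: W0.I1
cycle 4: W0.I2
cycle 5: W0.I3
cycle 6: W1.I2

Answer: 7 cycles, utilization 1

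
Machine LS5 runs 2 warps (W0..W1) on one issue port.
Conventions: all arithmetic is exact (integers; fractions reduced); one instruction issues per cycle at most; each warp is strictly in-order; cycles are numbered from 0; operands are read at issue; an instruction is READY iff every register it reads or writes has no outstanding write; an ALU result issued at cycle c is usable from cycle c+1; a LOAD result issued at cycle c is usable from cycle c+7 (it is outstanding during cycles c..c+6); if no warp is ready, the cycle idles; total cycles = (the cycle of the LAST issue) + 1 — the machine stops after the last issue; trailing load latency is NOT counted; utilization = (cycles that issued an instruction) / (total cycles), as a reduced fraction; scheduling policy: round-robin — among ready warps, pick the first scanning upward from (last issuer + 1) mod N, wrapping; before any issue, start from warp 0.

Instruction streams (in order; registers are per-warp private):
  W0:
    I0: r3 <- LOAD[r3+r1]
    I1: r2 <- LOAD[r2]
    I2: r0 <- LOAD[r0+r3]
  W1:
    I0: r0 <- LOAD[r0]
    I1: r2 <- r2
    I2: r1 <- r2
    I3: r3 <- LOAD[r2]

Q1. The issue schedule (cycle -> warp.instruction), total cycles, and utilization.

cycle 0: W0.I0
cycle 1: W1.I0
cycle 2: W0.I1
cycle 3: W1.I1
cycle 4: W1.I2
cycle 5: W1.I3
cycle 6: idle
cycle 7: W0.I2

Answer: 8 cycles, utilization 7/8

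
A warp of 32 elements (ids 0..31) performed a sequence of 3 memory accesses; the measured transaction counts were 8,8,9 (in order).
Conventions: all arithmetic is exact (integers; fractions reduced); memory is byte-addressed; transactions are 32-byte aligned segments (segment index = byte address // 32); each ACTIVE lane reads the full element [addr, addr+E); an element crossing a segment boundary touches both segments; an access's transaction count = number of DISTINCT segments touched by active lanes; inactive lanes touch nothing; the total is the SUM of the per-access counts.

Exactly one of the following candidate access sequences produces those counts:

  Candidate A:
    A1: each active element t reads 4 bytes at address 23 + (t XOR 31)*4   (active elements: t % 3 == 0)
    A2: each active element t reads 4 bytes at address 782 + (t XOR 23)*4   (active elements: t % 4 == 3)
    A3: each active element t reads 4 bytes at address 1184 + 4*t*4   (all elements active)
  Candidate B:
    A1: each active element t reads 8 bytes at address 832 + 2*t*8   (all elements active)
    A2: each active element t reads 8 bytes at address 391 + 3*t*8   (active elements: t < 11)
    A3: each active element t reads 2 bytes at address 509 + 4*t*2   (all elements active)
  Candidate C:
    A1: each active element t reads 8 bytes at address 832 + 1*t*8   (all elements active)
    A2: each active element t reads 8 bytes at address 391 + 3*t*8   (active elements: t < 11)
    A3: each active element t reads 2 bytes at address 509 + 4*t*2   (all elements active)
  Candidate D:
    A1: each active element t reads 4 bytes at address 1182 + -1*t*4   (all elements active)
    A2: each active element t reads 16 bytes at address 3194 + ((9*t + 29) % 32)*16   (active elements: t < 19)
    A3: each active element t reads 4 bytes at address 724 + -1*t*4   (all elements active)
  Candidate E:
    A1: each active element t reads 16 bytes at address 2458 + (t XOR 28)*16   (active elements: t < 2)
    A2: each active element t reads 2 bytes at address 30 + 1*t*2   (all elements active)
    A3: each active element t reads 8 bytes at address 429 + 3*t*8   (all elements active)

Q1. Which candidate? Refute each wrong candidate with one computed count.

A: A1 gives 5 transactions, not 8
B: A1 gives 16 transactions, not 8
D: A1 gives 5 transactions, not 8
E: A1 gives 2 transactions, not 8
C: all counts match (8,8,9)

Answer: C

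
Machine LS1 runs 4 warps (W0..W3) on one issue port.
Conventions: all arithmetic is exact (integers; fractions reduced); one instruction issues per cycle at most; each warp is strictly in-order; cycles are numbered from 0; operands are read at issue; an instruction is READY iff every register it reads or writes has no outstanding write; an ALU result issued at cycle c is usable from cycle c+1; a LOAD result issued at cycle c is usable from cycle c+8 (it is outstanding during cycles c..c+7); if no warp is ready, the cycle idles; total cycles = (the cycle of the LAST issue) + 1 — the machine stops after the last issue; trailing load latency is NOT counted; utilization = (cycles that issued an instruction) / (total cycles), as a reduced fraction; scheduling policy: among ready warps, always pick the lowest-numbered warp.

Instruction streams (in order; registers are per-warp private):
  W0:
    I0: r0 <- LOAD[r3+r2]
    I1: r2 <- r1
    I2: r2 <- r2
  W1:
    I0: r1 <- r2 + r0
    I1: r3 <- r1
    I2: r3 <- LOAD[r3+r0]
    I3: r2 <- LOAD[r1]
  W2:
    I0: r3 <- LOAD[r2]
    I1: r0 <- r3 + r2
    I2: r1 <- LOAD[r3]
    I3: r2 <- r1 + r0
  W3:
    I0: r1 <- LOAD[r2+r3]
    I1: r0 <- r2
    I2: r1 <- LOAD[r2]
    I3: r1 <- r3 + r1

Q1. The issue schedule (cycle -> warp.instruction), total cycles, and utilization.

cycle 0: W0.I0
cycle 1: W0.I1
cycle 2: W0.I2
cycle 3: W1.I0
cycle 4: W1.I1
cycle 5: W1.I2
cycle 6: W1.I3
cycle 7: W2.I0
cycle 8: W3.I0
cycle 9: W3.I1
cycle 10: idle
cycle 11: idle
cycle 12: idle
cycle 13: idle
cycle 14: idle
cycle 15: W2.I1
cycle 16: W2.I2
cycle 17: W3.I2
cycle 18: idle
cycle 19: idle
cycle 20: idle
cycle 21: idle
cycle 22: idle
cycle 23: idle
cycle 24: W2.I3
cycle 25: W3.I3

Answer: 26 cycles, utilization 15/26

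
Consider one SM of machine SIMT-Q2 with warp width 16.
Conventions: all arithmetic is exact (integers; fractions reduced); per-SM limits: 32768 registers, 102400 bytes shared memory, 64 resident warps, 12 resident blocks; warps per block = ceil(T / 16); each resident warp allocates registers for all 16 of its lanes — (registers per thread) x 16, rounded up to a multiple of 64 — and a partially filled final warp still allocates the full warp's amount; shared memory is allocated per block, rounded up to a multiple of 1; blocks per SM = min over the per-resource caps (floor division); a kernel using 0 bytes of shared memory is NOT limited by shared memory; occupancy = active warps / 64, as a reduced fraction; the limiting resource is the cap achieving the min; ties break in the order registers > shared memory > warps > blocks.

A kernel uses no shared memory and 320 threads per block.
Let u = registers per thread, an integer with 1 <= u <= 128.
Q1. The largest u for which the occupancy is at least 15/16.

Answer: u = 32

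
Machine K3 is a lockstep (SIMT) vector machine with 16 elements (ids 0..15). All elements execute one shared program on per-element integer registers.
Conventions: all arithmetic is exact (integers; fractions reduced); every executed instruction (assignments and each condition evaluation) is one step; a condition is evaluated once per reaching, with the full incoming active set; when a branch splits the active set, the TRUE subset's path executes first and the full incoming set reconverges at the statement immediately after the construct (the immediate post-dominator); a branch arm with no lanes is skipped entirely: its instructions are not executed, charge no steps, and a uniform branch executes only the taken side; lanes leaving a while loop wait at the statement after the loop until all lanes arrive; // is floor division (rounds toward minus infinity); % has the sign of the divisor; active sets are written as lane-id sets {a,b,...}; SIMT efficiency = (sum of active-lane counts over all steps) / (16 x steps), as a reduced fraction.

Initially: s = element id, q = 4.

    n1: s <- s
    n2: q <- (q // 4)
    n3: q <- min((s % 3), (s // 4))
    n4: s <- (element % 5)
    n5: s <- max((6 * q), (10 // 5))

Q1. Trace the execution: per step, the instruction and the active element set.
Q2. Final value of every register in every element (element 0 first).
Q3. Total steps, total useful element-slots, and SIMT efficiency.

step 0: s <- s                       {0,1,2,3,4,5,6,7,8,9,10,11,12,13,14,15}
step 1: q <- (q // 4)                {0,1,2,3,4,5,6,7,8,9,10,11,12,13,14,15}
step 2: q <- min((s % 3), (s // 4))  {0,1,2,3,4,5,6,7,8,9,10,11,12,13,14,15}
step 3: s <- (element % 5)           {0,1,2,3,4,5,6,7,8,9,10,11,12,13,14,15}
step 4: s <- max((6 * q), (10 // 5)) {0,1,2,3,4,5,6,7,8,9,10,11,12,13,14,15}

Answer: 5 steps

s: 2,2,2,2,6,6,2,6,12,2,6,12,2,6,12,2
q: 0,0,0,0,1,1,0,1,2,0,1,2,0,1,2,0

steps = 5; useful = 80; efficiency = 80/80 = 1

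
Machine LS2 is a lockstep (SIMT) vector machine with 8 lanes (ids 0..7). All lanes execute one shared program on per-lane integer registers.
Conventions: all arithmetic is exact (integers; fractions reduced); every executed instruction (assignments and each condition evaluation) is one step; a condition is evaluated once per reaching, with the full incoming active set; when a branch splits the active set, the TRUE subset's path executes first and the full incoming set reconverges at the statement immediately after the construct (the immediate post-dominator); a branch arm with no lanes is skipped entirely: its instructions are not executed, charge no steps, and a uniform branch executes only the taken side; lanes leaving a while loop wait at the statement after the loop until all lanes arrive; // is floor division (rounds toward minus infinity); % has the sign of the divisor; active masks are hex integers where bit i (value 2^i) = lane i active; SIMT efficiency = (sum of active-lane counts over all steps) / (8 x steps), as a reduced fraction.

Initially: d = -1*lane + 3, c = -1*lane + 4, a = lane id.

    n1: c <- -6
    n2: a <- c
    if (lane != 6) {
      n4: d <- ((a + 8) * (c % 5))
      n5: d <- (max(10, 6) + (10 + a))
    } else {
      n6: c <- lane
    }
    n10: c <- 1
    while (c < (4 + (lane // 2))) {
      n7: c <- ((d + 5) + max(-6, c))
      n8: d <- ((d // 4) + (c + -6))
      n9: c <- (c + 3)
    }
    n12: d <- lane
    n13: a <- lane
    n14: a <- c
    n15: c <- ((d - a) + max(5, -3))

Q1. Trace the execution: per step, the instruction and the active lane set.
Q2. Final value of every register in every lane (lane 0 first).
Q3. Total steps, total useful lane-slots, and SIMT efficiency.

step 0: c <- -6                      0xff
step 1: a <- c                       0xff
step 2: eval (lane != 6)             0xff
step 3: d <- ((a + 8) * (c % 5))     0xbf
step 4: d <- (max(10, 6) + (10 + a)) 0xbf
step 5: c <- lane                    0x40
step 6: c <- 1                       0xff
step 7: eval (c < (4 + (lane // 2))) 0xff
step 8: c <- ((d + 5) + max(-6, c))  0xff
step 9: d <- ((d // 4) + (c + -6))   0xff
step 10: c <- (c + 3)                 0xff
step 11: eval (c < (4 + (lane // 2))) 0xff
step 12: c <- ((d + 5) + max(-6, c))  0x40
step 13: d <- ((d // 4) + (c + -6))   0x40
step 14: c <- (c + 3)                 0x40
step 15: eval (c < (4 + (lane // 2))) 0x40
step 16: d <- lane                    0xff
step 17: a <- lane                    0xff
step 18: a <- c                       0xff
step 19: c <- ((d - a) + max(5, -3))  0xff

Answer: 20 steps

d: 0,1,2,3,4,5,6,7
c: -18,-17,-16,-15,-14,-13,1,-11
a: 23,23,23,23,23,23,10,23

steps = 20; useful = 123; efficiency = 123/160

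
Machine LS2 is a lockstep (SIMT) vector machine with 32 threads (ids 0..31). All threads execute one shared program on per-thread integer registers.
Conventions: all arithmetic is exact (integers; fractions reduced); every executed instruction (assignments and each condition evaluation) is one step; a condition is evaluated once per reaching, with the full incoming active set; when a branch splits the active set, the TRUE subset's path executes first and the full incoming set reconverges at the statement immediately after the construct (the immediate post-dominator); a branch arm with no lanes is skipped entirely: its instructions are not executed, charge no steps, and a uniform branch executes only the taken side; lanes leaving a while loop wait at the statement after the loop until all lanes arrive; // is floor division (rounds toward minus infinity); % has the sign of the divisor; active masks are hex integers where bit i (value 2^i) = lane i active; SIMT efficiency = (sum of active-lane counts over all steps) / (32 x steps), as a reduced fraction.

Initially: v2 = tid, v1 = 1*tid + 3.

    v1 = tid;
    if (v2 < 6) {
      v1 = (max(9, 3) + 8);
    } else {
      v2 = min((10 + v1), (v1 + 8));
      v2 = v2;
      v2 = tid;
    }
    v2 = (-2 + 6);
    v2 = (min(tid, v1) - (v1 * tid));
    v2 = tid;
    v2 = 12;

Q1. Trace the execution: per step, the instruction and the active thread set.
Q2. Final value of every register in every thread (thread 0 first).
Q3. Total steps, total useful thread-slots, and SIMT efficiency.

step 0: v1 <- tid                    0xffffffff
step 1: eval (v2 < 6)                0xffffffff
step 2: v1 <- (max(9, 3) + 8)        0x0000003f
step 3: v2 <- min((10 + v1), (v1 + 8)) 0xffffffc0
step 4: v2 <- v2                     0xffffffc0
step 5: v2 <- tid                    0xffffffc0
step 6: v2 <- (-2 + 6)               0xffffffff
step 7: v2 <- (min(tid, v1) - (v1 * tid)) 0xffffffff
step 8: v2 <- tid                    0xffffffff
step 9: v2 <- 12                     0xffffffff

Answer: 10 steps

v2: 12,12,12,12,12,12,12,12,12,12,12,12,12,12,12,12,12,12,12,12,12,12,12,12,12,12,12,12,12,12,12,12
v1: 17,17,17,17,17,17,6,7,8,9,10,11,12,13,14,15,16,17,18,19,20,21,22,23,24,25,26,27,28,29,30,31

steps = 10; useful = 276; efficiency = 276/320 = 69/80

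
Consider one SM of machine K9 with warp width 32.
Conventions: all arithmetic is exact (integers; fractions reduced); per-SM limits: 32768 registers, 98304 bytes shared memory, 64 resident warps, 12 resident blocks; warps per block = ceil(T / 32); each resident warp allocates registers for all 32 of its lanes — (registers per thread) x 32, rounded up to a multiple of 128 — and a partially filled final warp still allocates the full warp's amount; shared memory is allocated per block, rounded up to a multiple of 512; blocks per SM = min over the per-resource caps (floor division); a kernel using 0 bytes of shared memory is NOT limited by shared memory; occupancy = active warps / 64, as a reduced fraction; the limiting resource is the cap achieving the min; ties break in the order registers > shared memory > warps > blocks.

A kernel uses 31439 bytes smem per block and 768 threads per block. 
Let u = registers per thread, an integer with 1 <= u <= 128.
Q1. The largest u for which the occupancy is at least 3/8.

Answer: u = 40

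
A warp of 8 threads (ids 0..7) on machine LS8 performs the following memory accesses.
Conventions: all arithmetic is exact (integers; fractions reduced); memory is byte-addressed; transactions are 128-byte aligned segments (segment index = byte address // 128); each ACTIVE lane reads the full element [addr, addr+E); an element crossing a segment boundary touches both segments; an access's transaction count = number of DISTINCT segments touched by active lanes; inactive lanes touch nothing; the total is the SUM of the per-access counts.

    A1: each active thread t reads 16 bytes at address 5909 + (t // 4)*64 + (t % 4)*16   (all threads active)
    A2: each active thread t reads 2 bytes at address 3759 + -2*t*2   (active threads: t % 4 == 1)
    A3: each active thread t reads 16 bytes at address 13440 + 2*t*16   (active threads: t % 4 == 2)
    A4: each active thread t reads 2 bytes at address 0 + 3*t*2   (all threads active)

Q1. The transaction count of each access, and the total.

A1: 2 transactions
A2: 1 transaction
A3: 2 transactions
A4: 1 transaction

Answer: 2,1,2,1; total 6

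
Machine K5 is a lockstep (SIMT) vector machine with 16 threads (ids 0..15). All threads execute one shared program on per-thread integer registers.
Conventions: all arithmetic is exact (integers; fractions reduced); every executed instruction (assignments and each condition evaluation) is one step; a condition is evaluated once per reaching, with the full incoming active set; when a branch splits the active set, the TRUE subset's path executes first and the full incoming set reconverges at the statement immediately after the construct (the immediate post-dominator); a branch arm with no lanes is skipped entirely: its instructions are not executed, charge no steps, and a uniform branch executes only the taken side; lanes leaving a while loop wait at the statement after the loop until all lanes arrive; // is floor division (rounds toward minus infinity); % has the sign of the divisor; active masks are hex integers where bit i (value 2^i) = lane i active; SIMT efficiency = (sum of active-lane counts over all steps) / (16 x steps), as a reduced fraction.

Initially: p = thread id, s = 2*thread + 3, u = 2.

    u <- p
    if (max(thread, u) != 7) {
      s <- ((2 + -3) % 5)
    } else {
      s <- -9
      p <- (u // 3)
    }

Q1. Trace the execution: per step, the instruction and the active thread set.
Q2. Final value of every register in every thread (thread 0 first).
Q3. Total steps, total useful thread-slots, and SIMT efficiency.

step 0: u <- p                       0xffff
step 1: eval (max(thread, u) != 7)   0xffff
step 2: s <- ((2 + -3) % 5)          0xff7f
step 3: s <- -9                      0x0080
step 4: p <- (u // 3)                0x0080

Answer: 5 steps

p: 0,1,2,3,4,5,6,2,8,9,10,11,12,13,14,15
s: 4,4,4,4,4,4,4,-9,4,4,4,4,4,4,4,4
u: 0,1,2,3,4,5,6,7,8,9,10,11,12,13,14,15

steps = 5; useful = 49; efficiency = 49/80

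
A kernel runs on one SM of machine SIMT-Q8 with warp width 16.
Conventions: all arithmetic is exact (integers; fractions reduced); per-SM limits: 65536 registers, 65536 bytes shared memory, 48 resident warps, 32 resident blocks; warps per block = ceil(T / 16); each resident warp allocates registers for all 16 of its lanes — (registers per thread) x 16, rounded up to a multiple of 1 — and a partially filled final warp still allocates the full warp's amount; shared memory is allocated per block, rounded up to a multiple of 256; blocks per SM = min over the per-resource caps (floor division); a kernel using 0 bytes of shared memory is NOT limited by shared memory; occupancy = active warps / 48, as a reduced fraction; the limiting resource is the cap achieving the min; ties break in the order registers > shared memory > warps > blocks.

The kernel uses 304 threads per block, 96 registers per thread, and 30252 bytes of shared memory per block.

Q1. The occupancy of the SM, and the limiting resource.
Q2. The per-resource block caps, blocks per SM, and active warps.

Answer: occupancy 19/24, limited by registers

registers: 2 blocks
shared memory: 2 blocks
warps: 2 blocks
blocks: 32 blocks

Answer: 2 blocks, 38 active warps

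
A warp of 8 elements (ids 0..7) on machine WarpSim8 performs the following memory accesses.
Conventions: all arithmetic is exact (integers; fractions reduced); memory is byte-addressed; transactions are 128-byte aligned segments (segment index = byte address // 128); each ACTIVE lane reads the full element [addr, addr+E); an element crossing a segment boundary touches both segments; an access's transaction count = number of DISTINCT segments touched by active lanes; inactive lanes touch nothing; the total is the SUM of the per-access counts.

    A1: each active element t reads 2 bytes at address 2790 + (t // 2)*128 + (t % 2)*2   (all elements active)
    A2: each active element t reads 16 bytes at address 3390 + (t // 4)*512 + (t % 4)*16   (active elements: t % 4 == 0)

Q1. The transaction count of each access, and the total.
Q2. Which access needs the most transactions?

A1: 4 transactions
A2: 2 transactions

Answer: 4,2; total 6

Answer: A1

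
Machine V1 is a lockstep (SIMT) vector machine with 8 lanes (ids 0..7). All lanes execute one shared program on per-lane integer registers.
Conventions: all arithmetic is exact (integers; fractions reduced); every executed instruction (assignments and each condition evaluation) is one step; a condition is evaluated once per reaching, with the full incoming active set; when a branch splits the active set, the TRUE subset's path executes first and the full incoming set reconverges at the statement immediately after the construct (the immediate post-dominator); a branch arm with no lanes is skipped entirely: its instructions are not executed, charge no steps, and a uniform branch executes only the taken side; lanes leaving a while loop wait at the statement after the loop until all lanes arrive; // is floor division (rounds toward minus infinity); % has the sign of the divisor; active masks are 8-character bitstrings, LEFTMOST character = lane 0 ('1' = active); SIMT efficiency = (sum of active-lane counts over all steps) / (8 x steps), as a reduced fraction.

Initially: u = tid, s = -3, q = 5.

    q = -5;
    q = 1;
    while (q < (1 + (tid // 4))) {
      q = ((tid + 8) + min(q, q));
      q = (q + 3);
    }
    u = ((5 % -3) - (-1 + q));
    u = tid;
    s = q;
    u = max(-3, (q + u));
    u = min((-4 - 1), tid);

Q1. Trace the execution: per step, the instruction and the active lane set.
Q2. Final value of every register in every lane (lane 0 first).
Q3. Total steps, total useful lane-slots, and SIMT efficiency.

step 0: q <- -5                      11111111
step 1: q <- 1                       11111111
step 2: eval (q < (1 + (tid // 4)))  11111111
step 3: q <- ((tid + 8) + min(q, q)) 00001111
step 4: q <- (q + 3)                 00001111
step 5: eval (q < (1 + (tid // 4)))  00001111
step 6: u <- ((5 % -3) - (-1 + q))   11111111
step 7: u <- tid                     11111111
step 8: s <- q                       11111111
step 9: u <- max(-3, (q + u))        11111111
step 10: u <- min((-4 - 1), tid)      11111111

Answer: 11 steps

u: -5,-5,-5,-5,-5,-5,-5,-5
s: 1,1,1,1,16,17,18,19
q: 1,1,1,1,16,17,18,19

steps = 11; useful = 76; efficiency = 76/88 = 19/22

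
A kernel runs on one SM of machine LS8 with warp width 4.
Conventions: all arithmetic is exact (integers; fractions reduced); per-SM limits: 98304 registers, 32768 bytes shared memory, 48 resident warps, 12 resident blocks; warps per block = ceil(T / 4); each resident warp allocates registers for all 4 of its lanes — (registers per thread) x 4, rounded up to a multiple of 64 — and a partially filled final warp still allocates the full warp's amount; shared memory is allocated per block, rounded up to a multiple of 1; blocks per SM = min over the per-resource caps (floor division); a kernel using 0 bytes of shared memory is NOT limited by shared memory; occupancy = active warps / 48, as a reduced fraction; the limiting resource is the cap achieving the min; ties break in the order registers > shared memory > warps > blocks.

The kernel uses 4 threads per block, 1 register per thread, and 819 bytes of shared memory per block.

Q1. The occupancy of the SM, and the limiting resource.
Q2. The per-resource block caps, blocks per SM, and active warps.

Answer: occupancy 1/4, limited by blocks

registers: 1536 blocks
shared memory: 40 blocks
warps: 48 blocks
blocks: 12 blocks

Answer: 12 blocks, 12 active warps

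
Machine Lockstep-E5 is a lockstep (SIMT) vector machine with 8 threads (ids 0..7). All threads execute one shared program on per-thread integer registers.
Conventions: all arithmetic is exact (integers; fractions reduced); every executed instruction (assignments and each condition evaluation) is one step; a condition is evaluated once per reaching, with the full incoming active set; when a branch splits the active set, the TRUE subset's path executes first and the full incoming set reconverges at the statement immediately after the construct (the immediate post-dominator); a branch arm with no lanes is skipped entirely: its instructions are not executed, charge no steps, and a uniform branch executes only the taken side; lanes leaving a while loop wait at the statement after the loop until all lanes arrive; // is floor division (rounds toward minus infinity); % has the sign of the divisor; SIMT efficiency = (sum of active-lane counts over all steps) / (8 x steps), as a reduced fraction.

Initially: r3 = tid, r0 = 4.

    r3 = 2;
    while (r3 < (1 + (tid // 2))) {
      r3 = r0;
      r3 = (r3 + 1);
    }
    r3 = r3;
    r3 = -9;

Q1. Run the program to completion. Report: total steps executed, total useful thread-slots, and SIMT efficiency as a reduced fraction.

Answer: 7 steps, 44 useful, 11/14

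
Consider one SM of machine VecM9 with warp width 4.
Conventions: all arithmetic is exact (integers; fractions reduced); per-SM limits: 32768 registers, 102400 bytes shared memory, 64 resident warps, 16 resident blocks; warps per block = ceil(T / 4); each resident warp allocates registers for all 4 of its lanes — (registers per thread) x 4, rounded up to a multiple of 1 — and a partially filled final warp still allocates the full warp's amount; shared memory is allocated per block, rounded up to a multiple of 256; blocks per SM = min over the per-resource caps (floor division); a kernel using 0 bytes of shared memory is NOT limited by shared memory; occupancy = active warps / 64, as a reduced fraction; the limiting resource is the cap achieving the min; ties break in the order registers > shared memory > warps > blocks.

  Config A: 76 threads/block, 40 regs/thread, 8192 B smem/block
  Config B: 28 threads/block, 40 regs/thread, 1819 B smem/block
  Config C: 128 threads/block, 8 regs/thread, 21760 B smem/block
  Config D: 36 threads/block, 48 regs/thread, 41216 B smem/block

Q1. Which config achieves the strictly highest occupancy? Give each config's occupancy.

occupancies: A 57/64, B 63/64, C 1, D 9/32

Answer: C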